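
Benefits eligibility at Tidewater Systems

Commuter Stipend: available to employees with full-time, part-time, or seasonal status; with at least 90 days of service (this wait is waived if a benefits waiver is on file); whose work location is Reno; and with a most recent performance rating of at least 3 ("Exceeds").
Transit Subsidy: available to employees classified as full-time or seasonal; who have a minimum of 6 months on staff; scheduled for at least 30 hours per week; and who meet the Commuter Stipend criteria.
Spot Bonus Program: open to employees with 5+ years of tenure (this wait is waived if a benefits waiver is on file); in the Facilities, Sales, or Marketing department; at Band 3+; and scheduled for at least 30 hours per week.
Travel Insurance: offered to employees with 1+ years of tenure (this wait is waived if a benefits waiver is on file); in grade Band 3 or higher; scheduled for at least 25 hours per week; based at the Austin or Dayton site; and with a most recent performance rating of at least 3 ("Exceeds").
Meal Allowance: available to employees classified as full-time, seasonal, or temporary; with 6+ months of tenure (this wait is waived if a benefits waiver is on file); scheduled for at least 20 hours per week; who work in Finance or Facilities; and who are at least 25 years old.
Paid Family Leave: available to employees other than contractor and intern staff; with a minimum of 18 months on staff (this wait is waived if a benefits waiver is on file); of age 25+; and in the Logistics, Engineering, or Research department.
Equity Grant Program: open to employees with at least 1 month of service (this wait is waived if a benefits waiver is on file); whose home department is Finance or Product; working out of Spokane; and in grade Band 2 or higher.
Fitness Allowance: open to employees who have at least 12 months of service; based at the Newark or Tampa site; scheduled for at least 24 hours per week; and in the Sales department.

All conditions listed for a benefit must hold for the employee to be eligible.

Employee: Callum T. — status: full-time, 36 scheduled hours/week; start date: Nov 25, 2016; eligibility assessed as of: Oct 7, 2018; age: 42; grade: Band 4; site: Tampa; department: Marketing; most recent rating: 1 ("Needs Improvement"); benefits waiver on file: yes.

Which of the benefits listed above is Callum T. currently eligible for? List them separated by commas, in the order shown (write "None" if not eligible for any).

Spot Bonus Program

Service from Nov 25, 2016 to Oct 7, 2018: 681 days.
Commuter Stipend — status full-time ✓; benefits waiver on file ✓; site Tampa ✗ (not Reno) → not eligible.
Transit Subsidy — status full-time ✓; service 681 days ≥ 6 months (≈180 days) ✓; 36 hrs/wk ≥ 30 ✓; not eligible for Commuter Stipend ✗ → not eligible.
Spot Bonus Program — benefits waiver on file ✓; dept Marketing ✓; grade Band 4 ≥ Band 3 ✓; 36 hrs/wk ≥ 30 ✓ → eligible.
Travel Insurance — benefits waiver on file ✓; grade Band 4 ≥ Band 3 ✓; 36 hrs/wk ≥ 25 ✓; site Tampa ✗ (not Austin or Dayton) → not eligible.
Meal Allowance — status full-time ✓; benefits waiver on file ✓; 36 hrs/wk ≥ 20 ✓; dept Marketing ✗ → not eligible.
Paid Family Leave — status full-time ✓ (not excluded); benefits waiver on file ✓; age 42 ≥ 25 ✓; dept Marketing ✗ → not eligible.
Equity Grant Program — benefits waiver on file ✓; dept Marketing ✗ → not eligible.
Fitness Allowance — service 681 days ≥ 12 months (≈360 days) ✓; site Tampa ✓; 36 hrs/wk ≥ 24 ✓; dept Marketing ✗ → not eligible.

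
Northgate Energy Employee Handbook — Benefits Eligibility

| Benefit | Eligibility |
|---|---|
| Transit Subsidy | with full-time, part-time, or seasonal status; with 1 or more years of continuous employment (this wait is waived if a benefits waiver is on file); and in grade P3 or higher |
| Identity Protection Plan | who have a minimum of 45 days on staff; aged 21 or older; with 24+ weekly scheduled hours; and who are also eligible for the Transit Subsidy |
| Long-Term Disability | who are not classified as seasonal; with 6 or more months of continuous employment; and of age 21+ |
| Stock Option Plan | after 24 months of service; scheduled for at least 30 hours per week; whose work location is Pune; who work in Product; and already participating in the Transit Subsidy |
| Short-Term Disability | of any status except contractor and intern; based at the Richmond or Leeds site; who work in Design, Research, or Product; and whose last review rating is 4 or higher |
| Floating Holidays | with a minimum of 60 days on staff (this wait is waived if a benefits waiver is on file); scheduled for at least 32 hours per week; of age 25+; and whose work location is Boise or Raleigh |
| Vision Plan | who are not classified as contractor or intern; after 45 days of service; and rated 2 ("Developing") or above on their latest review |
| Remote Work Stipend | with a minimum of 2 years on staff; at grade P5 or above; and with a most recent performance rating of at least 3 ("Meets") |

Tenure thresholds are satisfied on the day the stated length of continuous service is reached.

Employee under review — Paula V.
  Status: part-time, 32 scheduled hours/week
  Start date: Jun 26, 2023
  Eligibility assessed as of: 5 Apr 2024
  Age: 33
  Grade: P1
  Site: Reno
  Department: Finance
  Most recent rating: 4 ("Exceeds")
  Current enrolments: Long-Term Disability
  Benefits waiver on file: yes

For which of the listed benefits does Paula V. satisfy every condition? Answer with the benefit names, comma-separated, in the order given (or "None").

Long-Term Disability, Vision Plan

Service from Jun 26, 2023 to 5 Apr 2024: 284 days.
Transit Subsidy — status part-time ✓; benefits waiver on file ✓; grade P1 < P3 ✗ → not eligible.
Identity Protection Plan — service 284 days ≥ 45 days ✓; age 33 ≥ 21 ✓; 32 hrs/wk ≥ 24 ✓; not eligible for Transit Subsidy ✗ → not eligible.
Long-Term Disability — status part-time ✓ (not excluded); service 284 days ≥ 6 months (≈180 days) ✓; age 33 ≥ 21 ✓ → eligible.
Stock Option Plan — service 284 days < 24 months (≈720 days) ✗ → not eligible.
Short-Term Disability — status part-time ✓ (not excluded); site Reno ✗ (not Richmond or Leeds) → not eligible.
Floating Holidays — benefits waiver on file ✓; 32 hrs/wk ≥ 32 ✓; age 33 ≥ 25 ✓; site Reno ✗ (not Boise or Raleigh) → not eligible.
Vision Plan — status part-time ✓ (not excluded); service 284 days ≥ 45 days ✓; rating 4 ≥ 2 ✓ → eligible.
Remote Work Stipend — service 284 days < 2 years (≈730 days) ✗ → not eligible.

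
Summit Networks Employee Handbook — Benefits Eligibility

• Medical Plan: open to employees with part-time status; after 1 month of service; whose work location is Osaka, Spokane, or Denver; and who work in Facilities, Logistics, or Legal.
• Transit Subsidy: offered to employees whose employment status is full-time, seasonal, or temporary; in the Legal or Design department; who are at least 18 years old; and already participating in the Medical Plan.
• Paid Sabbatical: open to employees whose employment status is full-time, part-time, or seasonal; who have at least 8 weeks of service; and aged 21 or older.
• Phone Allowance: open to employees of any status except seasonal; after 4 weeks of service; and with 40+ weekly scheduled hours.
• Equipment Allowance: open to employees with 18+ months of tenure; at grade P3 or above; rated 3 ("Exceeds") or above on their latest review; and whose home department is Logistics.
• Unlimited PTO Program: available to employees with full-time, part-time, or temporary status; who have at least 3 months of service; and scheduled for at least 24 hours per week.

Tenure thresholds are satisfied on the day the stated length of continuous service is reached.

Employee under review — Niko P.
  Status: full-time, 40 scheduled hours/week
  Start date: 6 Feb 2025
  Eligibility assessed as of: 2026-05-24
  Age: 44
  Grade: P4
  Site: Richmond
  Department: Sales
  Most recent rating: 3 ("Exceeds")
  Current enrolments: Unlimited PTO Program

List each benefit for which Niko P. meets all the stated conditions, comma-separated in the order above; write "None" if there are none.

Paid Sabbatical, Phone Allowance, Unlimited PTO Program

Service from 6 Feb 2025 to 2026-05-24: 472 days.
Medical Plan — status full-time ✗ (requires part-time) → not eligible.
Transit Subsidy — status full-time ✓; dept Sales ✗ → not eligible.
Paid Sabbatical — status full-time ✓; service 472 days ≥ 8 weeks (≈56 days) ✓; age 44 ≥ 21 ✓ → eligible.
Phone Allowance — status full-time ✓ (not excluded); service 472 days ≥ 4 weeks (≈28 days) ✓; 40 hrs/wk ≥ 40 ✓ → eligible.
Equipment Allowance — service 472 days < 18 months (≈540 days) ✗ → not eligible.
Unlimited PTO Program — status full-time ✓; service 472 days ≥ 3 months (≈90 days) ✓; 40 hrs/wk ≥ 24 ✓ → eligible.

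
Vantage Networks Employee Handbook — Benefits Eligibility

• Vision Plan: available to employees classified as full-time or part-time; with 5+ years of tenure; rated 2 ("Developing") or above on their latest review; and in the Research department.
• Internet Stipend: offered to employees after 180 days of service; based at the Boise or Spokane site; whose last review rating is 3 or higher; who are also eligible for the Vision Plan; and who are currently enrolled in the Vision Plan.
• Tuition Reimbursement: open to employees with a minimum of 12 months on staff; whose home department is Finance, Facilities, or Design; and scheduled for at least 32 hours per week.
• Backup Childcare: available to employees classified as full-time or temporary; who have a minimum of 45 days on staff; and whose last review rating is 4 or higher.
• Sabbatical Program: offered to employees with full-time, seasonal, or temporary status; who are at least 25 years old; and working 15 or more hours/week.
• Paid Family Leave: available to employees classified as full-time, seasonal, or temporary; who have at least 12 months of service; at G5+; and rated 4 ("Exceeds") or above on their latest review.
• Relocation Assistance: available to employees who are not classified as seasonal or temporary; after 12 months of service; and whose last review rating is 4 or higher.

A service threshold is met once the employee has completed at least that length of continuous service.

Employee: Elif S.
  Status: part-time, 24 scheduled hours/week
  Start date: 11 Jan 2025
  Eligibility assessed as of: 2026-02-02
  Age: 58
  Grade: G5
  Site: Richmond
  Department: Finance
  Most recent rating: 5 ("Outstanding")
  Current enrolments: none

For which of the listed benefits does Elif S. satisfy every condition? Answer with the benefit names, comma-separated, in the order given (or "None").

Relocation Assistance

Service from 11 Jan 2025 to 2026-02-02: 387 days.
Vision Plan — status part-time ✓; service 387 days < 5 years (≈1825 days) ✗ → not eligible.
Internet Stipend — service 387 days ≥ 180 days ✓; site Richmond ✗ (not Boise or Spokane) → not eligible.
Tuition Reimbursement — service 387 days ≥ 12 months (≈360 days) ✓; dept Finance ✓; 24 hrs/wk < 32 ✗ → not eligible.
Backup Childcare — status part-time ✗ (requires full-time or temporary) → not eligible.
Sabbatical Program — status part-time ✗ (requires full-time, seasonal, or temporary) → not eligible.
Paid Family Leave — status part-time ✗ (requires full-time, seasonal, or temporary) → not eligible.
Relocation Assistance — status part-time ✓ (not excluded); service 387 days ≥ 12 months (≈360 days) ✓; rating 5 ≥ 4 ✓ → eligible.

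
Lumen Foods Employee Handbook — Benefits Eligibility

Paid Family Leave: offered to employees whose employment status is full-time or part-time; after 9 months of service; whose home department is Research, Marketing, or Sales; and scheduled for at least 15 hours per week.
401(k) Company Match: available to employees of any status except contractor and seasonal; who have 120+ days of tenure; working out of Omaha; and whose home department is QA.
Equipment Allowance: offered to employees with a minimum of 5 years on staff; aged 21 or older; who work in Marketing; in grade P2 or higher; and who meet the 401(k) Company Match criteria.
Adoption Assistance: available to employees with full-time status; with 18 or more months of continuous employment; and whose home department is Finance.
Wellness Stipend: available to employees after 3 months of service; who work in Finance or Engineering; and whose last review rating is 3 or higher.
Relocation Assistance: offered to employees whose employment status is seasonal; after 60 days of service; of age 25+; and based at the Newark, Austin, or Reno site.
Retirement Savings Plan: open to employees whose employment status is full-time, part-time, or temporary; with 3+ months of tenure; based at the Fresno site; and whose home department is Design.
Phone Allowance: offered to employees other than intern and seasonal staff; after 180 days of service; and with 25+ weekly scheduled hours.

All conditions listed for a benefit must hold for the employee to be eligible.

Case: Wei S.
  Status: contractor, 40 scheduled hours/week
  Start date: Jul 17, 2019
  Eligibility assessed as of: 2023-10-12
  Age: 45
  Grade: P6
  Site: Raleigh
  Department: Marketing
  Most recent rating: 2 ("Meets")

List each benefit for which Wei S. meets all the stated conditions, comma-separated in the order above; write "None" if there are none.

Service from Jul 17, 2019 to 2023-10-12: 1548 days.
Paid Family Leave — status contractor ✗ (requires full-time or part-time) → not eligible.
401(k) Company Match — status contractor ✗ (excluded) → not eligible.
Equipment Allowance — service 1548 days < 5 years (≈1825 days) ✗ → not eligible.
Adoption Assistance — status contractor ✗ (requires full-time) → not eligible.
Wellness Stipend — service 1548 days ≥ 3 months (≈90 days) ✓; dept Marketing ✗ → not eligible.
Relocation Assistance — status contractor ✗ (requires seasonal) → not eligible.
Retirement Savings Plan — status contractor ✗ (requires full-time, part-time, or temporary) → not eligible.
Phone Allowance — status contractor ✓ (not excluded); service 1548 days ≥ 180 days ✓; 40 hrs/wk ≥ 25 ✓ → eligible.

Phone Allowance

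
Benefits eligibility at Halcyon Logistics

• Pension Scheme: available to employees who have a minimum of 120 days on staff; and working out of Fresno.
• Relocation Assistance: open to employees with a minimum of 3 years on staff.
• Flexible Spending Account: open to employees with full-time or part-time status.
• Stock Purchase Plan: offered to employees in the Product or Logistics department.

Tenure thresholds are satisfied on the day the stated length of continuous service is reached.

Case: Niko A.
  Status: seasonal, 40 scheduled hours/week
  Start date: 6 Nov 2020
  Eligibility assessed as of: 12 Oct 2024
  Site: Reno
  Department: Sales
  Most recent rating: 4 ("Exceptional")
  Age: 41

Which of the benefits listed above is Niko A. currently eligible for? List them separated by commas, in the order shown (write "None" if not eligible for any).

Service from 6 Nov 2020 to 12 Oct 2024: 1436 days.
Pension Scheme — service 1436 days ≥ 120 days ✓; site Reno ✗ (not Fresno) → not eligible.
Relocation Assistance — service 1436 days ≥ 3 years (≈1095 days) ✓ → eligible.
Flexible Spending Account — status seasonal ✗ (requires full-time or part-time) → not eligible.
Stock Purchase Plan — dept Sales ✗ → not eligible.

Relocation Assistance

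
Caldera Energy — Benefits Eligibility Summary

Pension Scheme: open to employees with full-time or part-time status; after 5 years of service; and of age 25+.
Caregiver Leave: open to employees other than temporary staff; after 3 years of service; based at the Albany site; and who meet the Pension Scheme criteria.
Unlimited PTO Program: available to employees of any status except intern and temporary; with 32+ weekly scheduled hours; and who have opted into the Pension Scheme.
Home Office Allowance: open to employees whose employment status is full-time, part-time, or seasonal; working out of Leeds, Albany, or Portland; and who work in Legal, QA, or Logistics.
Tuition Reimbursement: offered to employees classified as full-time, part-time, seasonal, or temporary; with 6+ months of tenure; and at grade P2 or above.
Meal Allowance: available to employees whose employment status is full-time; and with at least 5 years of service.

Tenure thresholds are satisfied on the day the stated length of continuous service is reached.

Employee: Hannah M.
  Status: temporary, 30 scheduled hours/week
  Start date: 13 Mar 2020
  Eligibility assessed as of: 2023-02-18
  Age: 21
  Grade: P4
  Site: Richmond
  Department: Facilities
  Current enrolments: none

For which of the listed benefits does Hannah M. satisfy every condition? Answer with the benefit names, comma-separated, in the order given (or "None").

Tuition Reimbursement

Service from 13 Mar 2020 to 2023-02-18: 1072 days.
Pension Scheme — status temporary ✗ (requires full-time or part-time) → not eligible.
Caregiver Leave — status temporary ✗ (excluded) → not eligible.
Unlimited PTO Program — status temporary ✗ (excluded) → not eligible.
Home Office Allowance — status temporary ✗ (requires full-time, part-time, or seasonal) → not eligible.
Tuition Reimbursement — status temporary ✓; service 1072 days ≥ 6 months (≈180 days) ✓; grade P4 ≥ P2 ✓ → eligible.
Meal Allowance — status temporary ✗ (requires full-time) → not eligible.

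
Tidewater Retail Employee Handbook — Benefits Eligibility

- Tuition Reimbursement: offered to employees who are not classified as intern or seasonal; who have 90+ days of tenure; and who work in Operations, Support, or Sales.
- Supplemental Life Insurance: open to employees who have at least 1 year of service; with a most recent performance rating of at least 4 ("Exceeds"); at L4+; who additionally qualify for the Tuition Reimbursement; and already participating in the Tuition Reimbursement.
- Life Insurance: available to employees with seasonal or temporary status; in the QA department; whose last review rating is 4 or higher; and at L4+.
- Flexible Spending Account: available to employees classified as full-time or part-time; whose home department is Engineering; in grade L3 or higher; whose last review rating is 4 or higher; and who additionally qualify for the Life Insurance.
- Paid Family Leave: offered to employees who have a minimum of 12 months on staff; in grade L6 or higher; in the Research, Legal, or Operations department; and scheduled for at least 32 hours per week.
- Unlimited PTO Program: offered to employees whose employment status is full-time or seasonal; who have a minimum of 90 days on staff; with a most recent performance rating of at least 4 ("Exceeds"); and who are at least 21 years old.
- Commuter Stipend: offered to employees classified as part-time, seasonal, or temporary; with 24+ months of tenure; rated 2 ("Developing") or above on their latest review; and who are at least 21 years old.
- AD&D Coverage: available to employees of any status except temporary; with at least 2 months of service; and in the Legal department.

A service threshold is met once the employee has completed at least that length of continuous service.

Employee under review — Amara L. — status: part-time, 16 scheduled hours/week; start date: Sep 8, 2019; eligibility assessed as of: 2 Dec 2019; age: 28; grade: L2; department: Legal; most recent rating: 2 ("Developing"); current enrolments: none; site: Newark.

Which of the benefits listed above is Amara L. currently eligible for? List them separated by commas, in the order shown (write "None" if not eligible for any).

Service from Sep 8, 2019 to 2 Dec 2019: 85 days.
Tuition Reimbursement — status part-time ✓ (not excluded); service 85 days < 90 days ✗ → not eligible.
Supplemental Life Insurance — service 85 days < 1 year (≈365 days) ✗ → not eligible.
Life Insurance — status part-time ✗ (requires seasonal or temporary) → not eligible.
Flexible Spending Account — status part-time ✓; dept Legal ✗ → not eligible.
Paid Family Leave — service 85 days < 12 months (≈360 days) ✗ → not eligible.
Unlimited PTO Program — status part-time ✗ (requires full-time or seasonal) → not eligible.
Commuter Stipend — status part-time ✓; service 85 days < 24 months (≈720 days) ✗ → not eligible.
AD&D Coverage — status part-time ✓ (not excluded); service 85 days ≥ 2 months (≈60 days) ✓; dept Legal ✓ → eligible.

AD&D Coverage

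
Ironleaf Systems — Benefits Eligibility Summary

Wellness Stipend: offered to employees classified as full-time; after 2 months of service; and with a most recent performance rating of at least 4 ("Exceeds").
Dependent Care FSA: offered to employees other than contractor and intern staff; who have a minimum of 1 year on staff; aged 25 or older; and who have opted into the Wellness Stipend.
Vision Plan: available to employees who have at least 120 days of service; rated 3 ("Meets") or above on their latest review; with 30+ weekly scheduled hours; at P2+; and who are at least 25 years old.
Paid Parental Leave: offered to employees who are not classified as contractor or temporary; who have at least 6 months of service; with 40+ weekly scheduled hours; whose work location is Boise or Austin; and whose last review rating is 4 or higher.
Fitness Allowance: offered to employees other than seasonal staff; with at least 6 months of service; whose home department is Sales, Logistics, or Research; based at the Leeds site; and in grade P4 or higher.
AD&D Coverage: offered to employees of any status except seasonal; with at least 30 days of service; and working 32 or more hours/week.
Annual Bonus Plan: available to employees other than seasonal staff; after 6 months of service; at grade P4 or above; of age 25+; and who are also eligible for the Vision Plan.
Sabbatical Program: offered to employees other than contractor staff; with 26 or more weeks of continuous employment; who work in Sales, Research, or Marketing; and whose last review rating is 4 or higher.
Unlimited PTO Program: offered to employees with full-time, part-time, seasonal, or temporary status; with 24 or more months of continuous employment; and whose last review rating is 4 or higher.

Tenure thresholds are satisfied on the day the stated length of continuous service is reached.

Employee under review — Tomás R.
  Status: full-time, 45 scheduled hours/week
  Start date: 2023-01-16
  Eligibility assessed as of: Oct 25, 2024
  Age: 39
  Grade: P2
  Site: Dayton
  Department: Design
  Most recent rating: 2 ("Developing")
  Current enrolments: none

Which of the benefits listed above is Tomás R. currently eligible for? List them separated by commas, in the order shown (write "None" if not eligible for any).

AD&D Coverage

Service from 2023-01-16 to Oct 25, 2024: 648 days.
Wellness Stipend — status full-time ✓; service 648 days ≥ 2 months (≈60 days) ✓; rating 2 < 4 ✗ → not eligible.
Dependent Care FSA — status full-time ✓ (not excluded); service 648 days ≥ 1 year (≈365 days) ✓; age 39 ≥ 25 ✓; not enrolled in Wellness Stipend ✗ → not eligible.
Vision Plan — service 648 days ≥ 120 days ✓; rating 2 < 3 ✗ → not eligible.
Paid Parental Leave — status full-time ✓ (not excluded); service 648 days ≥ 6 months (≈180 days) ✓; 45 hrs/wk ≥ 40 ✓; site Dayton ✗ (not Boise or Austin) → not eligible.
Fitness Allowance — status full-time ✓ (not excluded); service 648 days ≥ 6 months (≈180 days) ✓; dept Design ✗ → not eligible.
AD&D Coverage — status full-time ✓ (not excluded); service 648 days ≥ 30 days ✓; 45 hrs/wk ≥ 32 ✓ → eligible.
Annual Bonus Plan — status full-time ✓ (not excluded); service 648 days ≥ 6 months (≈180 days) ✓; grade P2 < P4 ✗ → not eligible.
Sabbatical Program — status full-time ✓ (not excluded); service 648 days ≥ 26 weeks (≈182 days) ✓; dept Design ✗ → not eligible.
Unlimited PTO Program — status full-time ✓; service 648 days < 24 months (≈720 days) ✗ → not eligible.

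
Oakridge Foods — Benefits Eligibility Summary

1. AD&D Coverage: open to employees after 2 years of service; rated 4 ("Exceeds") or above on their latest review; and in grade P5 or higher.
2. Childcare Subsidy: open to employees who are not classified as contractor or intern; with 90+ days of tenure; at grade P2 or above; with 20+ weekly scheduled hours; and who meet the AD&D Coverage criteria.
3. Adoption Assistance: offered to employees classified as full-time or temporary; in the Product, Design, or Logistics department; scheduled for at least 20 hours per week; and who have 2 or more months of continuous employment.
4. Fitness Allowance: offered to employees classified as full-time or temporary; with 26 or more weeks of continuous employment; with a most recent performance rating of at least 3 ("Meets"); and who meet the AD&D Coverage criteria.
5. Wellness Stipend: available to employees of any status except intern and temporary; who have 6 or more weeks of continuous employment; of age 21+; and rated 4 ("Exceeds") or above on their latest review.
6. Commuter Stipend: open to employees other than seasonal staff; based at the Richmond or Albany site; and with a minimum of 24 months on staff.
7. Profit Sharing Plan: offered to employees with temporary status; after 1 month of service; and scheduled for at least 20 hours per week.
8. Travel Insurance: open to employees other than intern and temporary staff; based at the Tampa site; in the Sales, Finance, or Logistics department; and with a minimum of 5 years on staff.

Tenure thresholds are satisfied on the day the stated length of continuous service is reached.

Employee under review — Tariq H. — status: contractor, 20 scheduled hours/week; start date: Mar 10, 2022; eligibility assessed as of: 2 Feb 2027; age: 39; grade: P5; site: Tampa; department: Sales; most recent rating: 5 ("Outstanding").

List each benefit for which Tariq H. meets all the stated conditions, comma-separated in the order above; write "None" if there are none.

Service from Mar 10, 2022 to 2 Feb 2027: 1790 days.
AD&D Coverage — service 1790 days ≥ 2 years (≈730 days) ✓; rating 5 ≥ 4 ✓; grade P5 ≥ P5 ✓ → eligible.
Childcare Subsidy — status contractor ✗ (excluded) → not eligible.
Adoption Assistance — status contractor ✗ (requires full-time or temporary) → not eligible.
Fitness Allowance — status contractor ✗ (requires full-time or temporary) → not eligible.
Wellness Stipend — status contractor ✓ (not excluded); service 1790 days ≥ 6 weeks (≈42 days) ✓; age 39 ≥ 21 ✓; rating 5 ≥ 4 ✓ → eligible.
Commuter Stipend — status contractor ✓ (not excluded); site Tampa ✗ (not Richmond or Albany) → not eligible.
Profit Sharing Plan — status contractor ✗ (requires temporary) → not eligible.
Travel Insurance — status contractor ✓ (not excluded); site Tampa ✓; dept Sales ✓; service 1790 days < 5 years (≈1825 days) ✗ → not eligible.

AD&D Coverage, Wellness Stipend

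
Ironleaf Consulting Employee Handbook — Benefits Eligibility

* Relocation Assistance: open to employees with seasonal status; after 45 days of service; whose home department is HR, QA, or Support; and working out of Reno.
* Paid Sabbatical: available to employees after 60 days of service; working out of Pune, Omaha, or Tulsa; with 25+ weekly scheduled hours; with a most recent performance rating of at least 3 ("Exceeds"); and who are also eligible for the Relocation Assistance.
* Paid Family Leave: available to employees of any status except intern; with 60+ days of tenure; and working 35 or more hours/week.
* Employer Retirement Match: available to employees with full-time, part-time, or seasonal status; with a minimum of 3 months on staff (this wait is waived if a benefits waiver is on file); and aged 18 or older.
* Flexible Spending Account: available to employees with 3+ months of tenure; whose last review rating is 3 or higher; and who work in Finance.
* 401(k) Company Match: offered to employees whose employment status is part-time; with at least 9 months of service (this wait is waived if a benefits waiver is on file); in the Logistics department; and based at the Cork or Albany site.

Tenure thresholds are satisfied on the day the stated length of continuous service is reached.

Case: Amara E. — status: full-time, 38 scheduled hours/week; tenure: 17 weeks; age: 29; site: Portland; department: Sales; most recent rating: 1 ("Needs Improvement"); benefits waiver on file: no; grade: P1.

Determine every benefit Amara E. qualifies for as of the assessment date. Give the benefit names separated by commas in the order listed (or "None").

Relocation Assistance — status full-time ✗ (requires seasonal) → not eligible.
Paid Sabbatical — service 17 weeks ≥ 60 days ✓; site Portland ✗ (not Pune, Omaha, or Tulsa) → not eligible.
Paid Family Leave — status full-time ✓ (not excluded); service 17 weeks ≥ 60 days ✓; 38 hrs/wk ≥ 35 ✓ → eligible.
Employer Retirement Match — status full-time ✓; no waiver, service 17 weeks ≥ 3 months (≈90 days) ✓; age 29 ≥ 18 ✓ → eligible.
Flexible Spending Account — service 17 weeks ≥ 3 months (≈90 days) ✓; rating 1 < 3 ✗ → not eligible.
401(k) Company Match — status full-time ✗ (requires part-time) → not eligible.

Paid Family Leave, Employer Retirement Match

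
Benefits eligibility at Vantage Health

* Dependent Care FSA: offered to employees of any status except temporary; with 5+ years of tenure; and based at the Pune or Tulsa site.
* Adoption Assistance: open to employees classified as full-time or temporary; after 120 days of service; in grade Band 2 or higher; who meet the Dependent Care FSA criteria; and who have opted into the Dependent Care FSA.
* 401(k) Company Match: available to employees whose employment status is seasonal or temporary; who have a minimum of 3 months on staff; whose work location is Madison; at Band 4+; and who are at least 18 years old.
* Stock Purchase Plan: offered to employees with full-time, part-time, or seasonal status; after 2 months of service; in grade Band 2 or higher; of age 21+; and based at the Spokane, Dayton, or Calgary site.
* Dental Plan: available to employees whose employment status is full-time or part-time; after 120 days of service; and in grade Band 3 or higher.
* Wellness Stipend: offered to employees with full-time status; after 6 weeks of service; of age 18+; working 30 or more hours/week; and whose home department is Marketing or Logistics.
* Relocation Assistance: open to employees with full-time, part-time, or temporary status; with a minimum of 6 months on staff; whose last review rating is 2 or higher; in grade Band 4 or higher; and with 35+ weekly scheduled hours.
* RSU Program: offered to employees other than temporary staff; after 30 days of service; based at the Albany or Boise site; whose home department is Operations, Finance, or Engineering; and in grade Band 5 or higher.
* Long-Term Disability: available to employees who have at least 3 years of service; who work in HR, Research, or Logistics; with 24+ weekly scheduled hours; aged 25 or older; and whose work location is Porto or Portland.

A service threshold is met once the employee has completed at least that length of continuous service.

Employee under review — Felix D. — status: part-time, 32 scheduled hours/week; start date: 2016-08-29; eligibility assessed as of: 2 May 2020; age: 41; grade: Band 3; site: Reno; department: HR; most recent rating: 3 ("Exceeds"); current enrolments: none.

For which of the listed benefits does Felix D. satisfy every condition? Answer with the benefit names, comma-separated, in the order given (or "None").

Dental Plan

Service from 2016-08-29 to 2 May 2020: 1342 days.
Dependent Care FSA — status part-time ✓ (not excluded); service 1342 days < 5 years (≈1825 days) ✗ → not eligible.
Adoption Assistance — status part-time ✗ (requires full-time or temporary) → not eligible.
401(k) Company Match — status part-time ✗ (requires seasonal or temporary) → not eligible.
Stock Purchase Plan — status part-time ✓; service 1342 days ≥ 2 months (≈60 days) ✓; grade Band 3 ≥ Band 2 ✓; age 41 ≥ 21 ✓; site Reno ✗ (not Spokane, Dayton, or Calgary) → not eligible.
Dental Plan — status part-time ✓; service 1342 days ≥ 120 days ✓; grade Band 3 ≥ Band 3 ✓ → eligible.
Wellness Stipend — status part-time ✗ (requires full-time) → not eligible.
Relocation Assistance — status part-time ✓; service 1342 days ≥ 6 months (≈180 days) ✓; rating 3 ≥ 2 ✓; grade Band 3 < Band 4 ✗ → not eligible.
RSU Program — status part-time ✓ (not excluded); service 1342 days ≥ 30 days ✓; site Reno ✗ (not Albany or Boise) → not eligible.
Long-Term Disability — service 1342 days ≥ 3 years (≈1095 days) ✓; dept HR ✓; 32 hrs/wk ≥ 24 ✓; age 41 ≥ 25 ✓; site Reno ✗ (not Porto or Portland) → not eligible.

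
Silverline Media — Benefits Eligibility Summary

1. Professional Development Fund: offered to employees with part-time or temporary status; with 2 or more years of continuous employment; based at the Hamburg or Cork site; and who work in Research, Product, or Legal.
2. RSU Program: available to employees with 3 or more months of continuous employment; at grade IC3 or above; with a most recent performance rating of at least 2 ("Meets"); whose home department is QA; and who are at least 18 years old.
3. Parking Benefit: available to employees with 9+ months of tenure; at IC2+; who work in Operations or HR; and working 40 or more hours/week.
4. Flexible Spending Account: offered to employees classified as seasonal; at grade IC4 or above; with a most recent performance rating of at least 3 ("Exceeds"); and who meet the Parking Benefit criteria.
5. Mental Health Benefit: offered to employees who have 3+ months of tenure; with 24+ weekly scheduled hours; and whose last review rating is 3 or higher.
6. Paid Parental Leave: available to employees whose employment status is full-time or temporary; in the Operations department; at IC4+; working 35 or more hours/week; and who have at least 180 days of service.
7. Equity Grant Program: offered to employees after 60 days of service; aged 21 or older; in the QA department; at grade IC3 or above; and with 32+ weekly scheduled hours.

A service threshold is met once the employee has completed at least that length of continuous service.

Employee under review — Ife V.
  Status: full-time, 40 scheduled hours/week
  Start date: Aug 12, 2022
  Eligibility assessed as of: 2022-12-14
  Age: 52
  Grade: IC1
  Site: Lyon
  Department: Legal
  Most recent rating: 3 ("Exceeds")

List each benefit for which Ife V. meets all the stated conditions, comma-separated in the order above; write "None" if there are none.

Mental Health Benefit

Service from Aug 12, 2022 to 2022-12-14: 124 days.
Professional Development Fund — status full-time ✗ (requires part-time or temporary) → not eligible.
RSU Program — service 124 days ≥ 3 months (≈90 days) ✓; grade IC1 < IC3 ✗ → not eligible.
Parking Benefit — service 124 days < 9 months (≈270 days) ✗ → not eligible.
Flexible Spending Account — status full-time ✗ (requires seasonal) → not eligible.
Mental Health Benefit — service 124 days ≥ 3 months (≈90 days) ✓; 40 hrs/wk ≥ 24 ✓; rating 3 ≥ 3 ✓ → eligible.
Paid Parental Leave — status full-time ✓; dept Legal ✗ → not eligible.
Equity Grant Program — service 124 days ≥ 60 days ✓; age 52 ≥ 21 ✓; dept Legal ✗ → not eligible.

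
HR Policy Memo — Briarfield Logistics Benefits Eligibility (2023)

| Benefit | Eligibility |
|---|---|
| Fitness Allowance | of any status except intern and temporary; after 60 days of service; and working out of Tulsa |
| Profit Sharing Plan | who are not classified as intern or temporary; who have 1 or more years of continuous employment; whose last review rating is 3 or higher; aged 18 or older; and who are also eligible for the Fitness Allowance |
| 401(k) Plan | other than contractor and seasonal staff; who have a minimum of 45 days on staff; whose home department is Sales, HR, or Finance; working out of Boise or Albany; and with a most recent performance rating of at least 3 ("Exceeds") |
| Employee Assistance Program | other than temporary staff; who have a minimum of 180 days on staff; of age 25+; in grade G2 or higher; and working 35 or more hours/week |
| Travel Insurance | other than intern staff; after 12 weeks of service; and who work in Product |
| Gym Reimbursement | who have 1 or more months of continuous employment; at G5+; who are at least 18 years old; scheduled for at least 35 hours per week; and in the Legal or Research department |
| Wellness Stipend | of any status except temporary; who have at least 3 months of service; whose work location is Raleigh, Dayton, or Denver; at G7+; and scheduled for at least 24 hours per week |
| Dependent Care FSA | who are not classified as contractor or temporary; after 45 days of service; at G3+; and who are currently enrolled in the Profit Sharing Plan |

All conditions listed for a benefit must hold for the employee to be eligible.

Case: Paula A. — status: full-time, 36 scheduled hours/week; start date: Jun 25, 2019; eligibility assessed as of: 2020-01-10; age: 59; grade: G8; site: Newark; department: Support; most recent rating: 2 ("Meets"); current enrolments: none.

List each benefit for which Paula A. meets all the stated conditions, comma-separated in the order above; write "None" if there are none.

Employee Assistance Program

Service from Jun 25, 2019 to 2020-01-10: 199 days.
Fitness Allowance — status full-time ✓ (not excluded); service 199 days ≥ 60 days ✓; site Newark ✗ (not Tulsa) → not eligible.
Profit Sharing Plan — status full-time ✓ (not excluded); service 199 days < 1 year (≈365 days) ✗ → not eligible.
401(k) Plan — status full-time ✓ (not excluded); service 199 days ≥ 45 days ✓; dept Support ✗ → not eligible.
Employee Assistance Program — status full-time ✓ (not excluded); service 199 days ≥ 180 days ✓; age 59 ≥ 25 ✓; grade G8 ≥ G2 ✓; 36 hrs/wk ≥ 35 ✓ → eligible.
Travel Insurance — status full-time ✓ (not excluded); service 199 days ≥ 12 weeks (≈84 days) ✓; dept Support ✗ → not eligible.
Gym Reimbursement — service 199 days ≥ 1 month (≈30 days) ✓; grade G8 ≥ G5 ✓; age 59 ≥ 18 ✓; 36 hrs/wk ≥ 35 ✓; dept Support ✗ → not eligible.
Wellness Stipend — status full-time ✓ (not excluded); service 199 days ≥ 3 months (≈90 days) ✓; site Newark ✗ (not Raleigh, Dayton, or Denver) → not eligible.
Dependent Care FSA — status full-time ✓ (not excluded); service 199 days ≥ 45 days ✓; grade G8 ≥ G3 ✓; not enrolled in Profit Sharing Plan ✗ → not eligible.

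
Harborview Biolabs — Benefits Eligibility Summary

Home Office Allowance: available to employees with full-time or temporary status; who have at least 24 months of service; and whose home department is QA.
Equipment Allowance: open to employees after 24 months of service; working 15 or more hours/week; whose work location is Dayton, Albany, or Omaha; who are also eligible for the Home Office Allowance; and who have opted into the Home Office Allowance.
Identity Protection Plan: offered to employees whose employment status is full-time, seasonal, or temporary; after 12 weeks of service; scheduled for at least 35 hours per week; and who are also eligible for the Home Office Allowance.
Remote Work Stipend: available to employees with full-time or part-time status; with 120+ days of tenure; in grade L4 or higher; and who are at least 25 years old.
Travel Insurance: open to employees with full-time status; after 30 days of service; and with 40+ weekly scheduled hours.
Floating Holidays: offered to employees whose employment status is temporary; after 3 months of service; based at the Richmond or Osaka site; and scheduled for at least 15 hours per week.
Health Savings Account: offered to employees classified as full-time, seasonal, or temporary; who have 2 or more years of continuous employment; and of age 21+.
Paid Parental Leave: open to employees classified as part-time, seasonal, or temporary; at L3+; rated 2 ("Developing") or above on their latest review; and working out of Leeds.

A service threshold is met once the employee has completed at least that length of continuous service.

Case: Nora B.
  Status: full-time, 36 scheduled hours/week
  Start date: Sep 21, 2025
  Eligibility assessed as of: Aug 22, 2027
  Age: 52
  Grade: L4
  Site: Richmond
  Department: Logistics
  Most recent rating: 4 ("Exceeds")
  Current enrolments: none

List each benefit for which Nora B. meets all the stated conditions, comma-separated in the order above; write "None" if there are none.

Service from Sep 21, 2025 to Aug 22, 2027: 700 days.
Home Office Allowance — status full-time ✓; service 700 days < 24 months (≈720 days) ✗ → not eligible.
Equipment Allowance — service 700 days < 24 months (≈720 days) ✗ → not eligible.
Identity Protection Plan — status full-time ✓; service 700 days ≥ 12 weeks (≈84 days) ✓; 36 hrs/wk ≥ 35 ✓; not eligible for Home Office Allowance ✗ → not eligible.
Remote Work Stipend — status full-time ✓; service 700 days ≥ 120 days ✓; grade L4 ≥ L4 ✓; age 52 ≥ 25 ✓ → eligible.
Travel Insurance — status full-time ✓; service 700 days ≥ 30 days ✓; 36 hrs/wk < 40 ✗ → not eligible.
Floating Holidays — status full-time ✗ (requires temporary) → not eligible.
Health Savings Account — status full-time ✓; service 700 days < 2 years (≈730 days) ✗ → not eligible.
Paid Parental Leave — status full-time ✗ (requires part-time, seasonal, or temporary) → not eligible.

Remote Work Stipend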